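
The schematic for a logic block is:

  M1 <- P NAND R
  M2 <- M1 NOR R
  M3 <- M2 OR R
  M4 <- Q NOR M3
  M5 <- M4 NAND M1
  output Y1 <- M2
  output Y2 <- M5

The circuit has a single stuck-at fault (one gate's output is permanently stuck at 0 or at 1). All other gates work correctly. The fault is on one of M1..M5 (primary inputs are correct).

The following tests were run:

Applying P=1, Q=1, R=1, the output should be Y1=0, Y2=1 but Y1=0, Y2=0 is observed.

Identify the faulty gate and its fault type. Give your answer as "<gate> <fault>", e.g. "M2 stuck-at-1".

M5 stuck-at-0

Fault-free values for test 1 (P=1, Q=1, R=1): M1=0, M2=0, M3=1, M4=0, M5=1, giving Y1=0, Y2=1. Observed Y1=0, Y2=0.
Test 1: faults giving observed Y1=0, Y2=0 are {M5 stuck-at-0}.
Only M5 stuck-at-0 is consistent with every test.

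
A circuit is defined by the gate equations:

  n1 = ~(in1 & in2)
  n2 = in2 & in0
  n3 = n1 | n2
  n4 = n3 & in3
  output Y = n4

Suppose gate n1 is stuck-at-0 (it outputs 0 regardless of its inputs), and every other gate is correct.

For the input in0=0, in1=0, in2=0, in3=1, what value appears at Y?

0

Propagate with n1 forced: n1=0 [stuck-at-0], n2=0, n3=0, n4=0.
So Y = 0. (Without the fault it would be 1.)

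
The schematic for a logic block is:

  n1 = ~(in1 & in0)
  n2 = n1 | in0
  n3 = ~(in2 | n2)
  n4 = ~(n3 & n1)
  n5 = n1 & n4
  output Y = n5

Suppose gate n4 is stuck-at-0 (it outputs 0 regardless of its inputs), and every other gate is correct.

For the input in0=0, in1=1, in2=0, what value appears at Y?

0

Propagate with n4 forced: n1=1, n2=1, n3=0, n4=0 [stuck-at-0], n5=0.
So Y = 0. (Without the fault it would be 1.)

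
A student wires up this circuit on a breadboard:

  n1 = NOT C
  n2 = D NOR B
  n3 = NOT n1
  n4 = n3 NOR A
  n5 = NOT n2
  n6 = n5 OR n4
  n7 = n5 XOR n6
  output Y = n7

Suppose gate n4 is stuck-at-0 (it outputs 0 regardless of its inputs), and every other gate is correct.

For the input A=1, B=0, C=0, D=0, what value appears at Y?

Propagate with n4 forced: n1=1, n2=1, n3=0, n4=0 [stuck-at-0], n5=0, n6=0, n7=0.
So Y = 0. (Same as the fault-free value — the fault is masked on this input.)

0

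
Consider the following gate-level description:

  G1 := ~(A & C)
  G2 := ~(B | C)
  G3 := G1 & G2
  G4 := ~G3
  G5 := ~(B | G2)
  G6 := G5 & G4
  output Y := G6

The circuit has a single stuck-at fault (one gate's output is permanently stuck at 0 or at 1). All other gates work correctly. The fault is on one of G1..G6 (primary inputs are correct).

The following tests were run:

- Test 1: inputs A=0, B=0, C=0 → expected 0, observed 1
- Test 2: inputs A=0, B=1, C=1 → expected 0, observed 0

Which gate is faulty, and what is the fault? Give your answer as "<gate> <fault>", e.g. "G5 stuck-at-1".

Fault-free values for test 1 (A=0, B=0, C=0): G1=1, G2=1, G3=1, G4=0, G5=0, G6=0, giving Y=0. Observed 1.
Test 1: faults giving observed 1 are {G2 stuck-at-0, G6 stuck-at-1}.
Test 2 (A=0, B=1, C=1): fault-free G1=1, G2=0, G3=0, G4=1, G5=0, G6=0 → 0; observed 0. Eliminates G6 stuck-at-1.
Only G2 stuck-at-0 is consistent with every test.

G2 stuck-at-0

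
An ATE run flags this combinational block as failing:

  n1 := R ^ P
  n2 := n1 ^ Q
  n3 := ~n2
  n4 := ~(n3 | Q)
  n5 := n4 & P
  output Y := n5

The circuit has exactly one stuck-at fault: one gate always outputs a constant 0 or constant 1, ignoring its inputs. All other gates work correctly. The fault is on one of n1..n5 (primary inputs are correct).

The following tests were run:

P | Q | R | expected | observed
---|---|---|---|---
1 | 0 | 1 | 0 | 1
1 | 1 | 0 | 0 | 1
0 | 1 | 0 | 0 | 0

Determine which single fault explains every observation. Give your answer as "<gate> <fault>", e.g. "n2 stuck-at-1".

n4 stuck-at-1

Fault-free values for test 1 (P=1, Q=0, R=1): n1=0, n2=0, n3=1, n4=0, n5=0, giving Y=0. Observed 1.
Test 1: faults giving observed 1 are {n1 stuck-at-1, n2 stuck-at-1, n3 stuck-at-0, n4 stuck-at-1, n5 stuck-at-1}.
Test 2 (P=1, Q=1, R=0): fault-free n1=1, n2=0, n3=1, n4=0, n5=0 → 0; observed 1. Eliminates n1 stuck-at-1, n2 stuck-at-1, n3 stuck-at-0.
Test 3 (P=0, Q=1, R=0): fault-free n1=0, n2=1, n3=0, n4=0, n5=0 → 0; observed 0. Eliminates n5 stuck-at-1.
Only n4 stuck-at-1 is consistent with every test.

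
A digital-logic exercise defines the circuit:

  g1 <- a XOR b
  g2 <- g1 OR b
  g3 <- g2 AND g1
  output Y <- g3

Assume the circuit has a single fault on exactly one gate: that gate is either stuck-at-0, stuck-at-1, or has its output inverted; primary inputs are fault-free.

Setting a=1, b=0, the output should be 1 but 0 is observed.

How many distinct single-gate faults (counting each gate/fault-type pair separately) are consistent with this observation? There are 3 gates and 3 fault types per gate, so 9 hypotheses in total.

Fault-free: g1=1, g2=1, g3=1 → 1. Observed 0.
  g1 stuck-at-0: output 0 ✓
  g1 stuck-at-1: output 1 ✗
  g1 inverted output: output 0 ✓
  g2 stuck-at-0: output 0 ✓
  g2 stuck-at-1: output 1 ✗
  g2 inverted output: output 0 ✓
  g3 stuck-at-0: output 0 ✓
  g3 stuck-at-1: output 1 ✗
  g3 inverted output: output 0 ✓
Consistent faults: {g1 stuck-at-0, g1 inverted output, g2 stuck-at-0, g2 inverted output, g3 stuck-at-0, g3 inverted output} — 6 in all.

6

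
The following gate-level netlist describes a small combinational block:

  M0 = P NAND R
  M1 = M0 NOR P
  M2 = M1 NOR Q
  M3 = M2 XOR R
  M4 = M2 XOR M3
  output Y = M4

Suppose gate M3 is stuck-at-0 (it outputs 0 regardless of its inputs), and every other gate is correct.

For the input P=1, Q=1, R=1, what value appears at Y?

Propagate with M3 forced: M0=0, M1=0, M2=0, M3=0 [stuck-at-0], M4=0.
So Y = 0. (Without the fault it would be 1.)

0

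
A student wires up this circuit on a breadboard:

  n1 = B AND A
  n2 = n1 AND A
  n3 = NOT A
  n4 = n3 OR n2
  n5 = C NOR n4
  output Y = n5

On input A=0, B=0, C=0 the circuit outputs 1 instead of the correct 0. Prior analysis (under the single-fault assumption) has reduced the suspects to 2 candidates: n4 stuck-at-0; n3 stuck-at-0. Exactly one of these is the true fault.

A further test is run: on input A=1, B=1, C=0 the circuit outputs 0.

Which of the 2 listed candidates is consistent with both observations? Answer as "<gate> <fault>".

n3 stuck-at-0

Evaluate each candidate on input A=1, B=1, C=0:
  n4 stuck-at-0: n1=1, n2=1, n3=0, n4=0 [stuck-at-0], n5=1 → 1 — eliminated
  n3 stuck-at-0: n1=1, n2=1, n3=0 [stuck-at-0], n4=1, n5=0 → 0 — matches
Only n3 stuck-at-0 reproduces the observed 0.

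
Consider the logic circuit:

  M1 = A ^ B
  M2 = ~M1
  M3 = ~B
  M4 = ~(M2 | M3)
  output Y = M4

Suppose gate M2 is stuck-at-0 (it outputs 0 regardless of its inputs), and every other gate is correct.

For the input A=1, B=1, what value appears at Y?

Propagate with M2 forced: M1=0, M2=0 [stuck-at-0], M3=0, M4=1.
So Y = 1. (Without the fault it would be 0.)

1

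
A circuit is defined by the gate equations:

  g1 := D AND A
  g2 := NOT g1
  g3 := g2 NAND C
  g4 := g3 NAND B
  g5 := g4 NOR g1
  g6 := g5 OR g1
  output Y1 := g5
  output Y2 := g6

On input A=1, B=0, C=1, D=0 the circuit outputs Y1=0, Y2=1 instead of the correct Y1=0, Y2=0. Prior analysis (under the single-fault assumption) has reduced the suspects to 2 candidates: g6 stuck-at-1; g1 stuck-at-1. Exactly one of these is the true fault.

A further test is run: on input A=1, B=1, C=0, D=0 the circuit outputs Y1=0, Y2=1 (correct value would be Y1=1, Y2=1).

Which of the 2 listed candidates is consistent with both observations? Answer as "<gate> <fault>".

Evaluate each candidate on input A=1, B=1, C=0, D=0:
  g6 stuck-at-1: g1=0, g2=1, g3=1, g4=0, g5=1, g6=1 [stuck-at-1] → Y1=1, Y2=1 — eliminated
  g1 stuck-at-1: g1=1 [stuck-at-1], g2=0, g3=1, g4=0, g5=0, g6=1 → Y1=0, Y2=1 — matches
Only g1 stuck-at-1 reproduces the observed Y1=0, Y2=1.

g1 stuck-at-1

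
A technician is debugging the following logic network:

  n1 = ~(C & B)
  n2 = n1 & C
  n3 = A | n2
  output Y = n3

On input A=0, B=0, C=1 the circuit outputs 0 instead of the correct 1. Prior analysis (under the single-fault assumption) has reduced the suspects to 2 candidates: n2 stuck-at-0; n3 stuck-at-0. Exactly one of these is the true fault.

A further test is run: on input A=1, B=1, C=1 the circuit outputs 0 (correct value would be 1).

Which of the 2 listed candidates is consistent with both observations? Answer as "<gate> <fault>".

n3 stuck-at-0

Evaluate each candidate on input A=1, B=1, C=1:
  n2 stuck-at-0: n1=0, n2=0 [stuck-at-0], n3=1 → 1 — eliminated
  n3 stuck-at-0: n1=0, n2=0, n3=0 [stuck-at-0] → 0 — matches
Only n3 stuck-at-0 reproduces the observed 0.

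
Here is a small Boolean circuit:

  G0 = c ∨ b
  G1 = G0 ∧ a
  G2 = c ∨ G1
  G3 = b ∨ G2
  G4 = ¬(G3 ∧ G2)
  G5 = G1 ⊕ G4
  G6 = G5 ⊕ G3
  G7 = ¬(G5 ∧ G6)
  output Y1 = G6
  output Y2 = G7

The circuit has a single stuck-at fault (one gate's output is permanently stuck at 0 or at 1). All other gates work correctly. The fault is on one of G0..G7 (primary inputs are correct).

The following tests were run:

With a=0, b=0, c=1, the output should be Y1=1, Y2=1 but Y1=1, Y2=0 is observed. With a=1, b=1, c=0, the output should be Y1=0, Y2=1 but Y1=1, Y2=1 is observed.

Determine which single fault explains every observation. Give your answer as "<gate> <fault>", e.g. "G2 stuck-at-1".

G2 stuck-at-0

Fault-free values for test 1 (a=0, b=0, c=1): G0=1, G1=0, G2=1, G3=1, G4=0, G5=0, G6=1, G7=1, giving Y1=1, Y2=1. Observed Y1=1, Y2=0.
Test 1: faults giving observed Y1=1, Y2=0 are {G2 stuck-at-0, G3 stuck-at-0, G7 stuck-at-0}.
Test 2 (a=1, b=1, c=0): fault-free G0=1, G1=1, G2=1, G3=1, G4=0, G5=1, G6=0, G7=1 → Y1=0, Y2=1; observed Y1=1, Y2=1. Eliminates G3 stuck-at-0, G7 stuck-at-0.
Only G2 stuck-at-0 is consistent with every test.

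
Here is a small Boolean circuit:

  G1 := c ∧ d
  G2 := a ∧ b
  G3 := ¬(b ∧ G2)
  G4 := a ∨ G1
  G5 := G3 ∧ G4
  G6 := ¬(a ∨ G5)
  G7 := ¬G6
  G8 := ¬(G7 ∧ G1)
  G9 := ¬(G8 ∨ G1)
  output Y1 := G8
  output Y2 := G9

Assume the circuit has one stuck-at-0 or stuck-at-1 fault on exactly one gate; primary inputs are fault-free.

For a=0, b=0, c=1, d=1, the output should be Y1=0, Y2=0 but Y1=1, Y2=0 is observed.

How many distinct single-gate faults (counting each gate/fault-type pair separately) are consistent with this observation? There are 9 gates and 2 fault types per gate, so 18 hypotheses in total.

Fault-free: G1=1, G2=0, G3=1, G4=1, G5=1, G6=0, G7=1, G8=0, G9=0 → Y1=0, Y2=0. Observed Y1=1, Y2=0.
  G1: stuck-at-0 ✓; others ✗
  G2: none of the 2 fault types match ✗
  G3: stuck-at-0 ✓; others ✗
  G4: stuck-at-0 ✓; others ✗
  G5: stuck-at-0 ✓; others ✗
  G6: stuck-at-1 ✓; others ✗
  G7: stuck-at-0 ✓; others ✗
  G8: stuck-at-1 ✓; others ✗
  G9: none of the 2 fault types match ✗
Consistent faults: {G1 stuck-at-0, G3 stuck-at-0, G4 stuck-at-0, G5 stuck-at-0, G6 stuck-at-1, G7 stuck-at-0, G8 stuck-at-1} — 7 in all.

7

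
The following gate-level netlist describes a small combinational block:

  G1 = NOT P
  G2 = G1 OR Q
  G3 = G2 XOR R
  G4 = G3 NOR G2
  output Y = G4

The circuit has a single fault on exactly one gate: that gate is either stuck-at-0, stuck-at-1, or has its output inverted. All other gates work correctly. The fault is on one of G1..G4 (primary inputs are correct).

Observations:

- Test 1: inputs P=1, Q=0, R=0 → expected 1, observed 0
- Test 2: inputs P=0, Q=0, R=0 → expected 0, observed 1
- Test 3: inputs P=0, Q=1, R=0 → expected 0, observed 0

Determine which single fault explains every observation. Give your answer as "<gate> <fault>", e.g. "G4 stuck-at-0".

G1 inverted output

Fault-free values for test 1 (P=1, Q=0, R=0): G1=0, G2=0, G3=0, G4=1, giving Y=1. Observed 0.
Test 1: faults giving observed 0 are {G1 stuck-at-1, G1 inverted output, G2 stuck-at-1, G2 inverted output, G3 stuck-at-1, G3 inverted output, G4 stuck-at-0, G4 inverted output}.
Test 2 (P=0, Q=0, R=0): fault-free G1=1, G2=1, G3=1, G4=0 → 0; observed 1. Eliminates G1 stuck-at-1, G2 stuck-at-1, G3 stuck-at-1, G3 inverted output, G4 stuck-at-0.
Test 3 (P=0, Q=1, R=0): fault-free G1=1, G2=1, G3=1, G4=0 → 0; observed 0. Eliminates G2 inverted output, G4 inverted output.
Only G1 inverted output is consistent with every test.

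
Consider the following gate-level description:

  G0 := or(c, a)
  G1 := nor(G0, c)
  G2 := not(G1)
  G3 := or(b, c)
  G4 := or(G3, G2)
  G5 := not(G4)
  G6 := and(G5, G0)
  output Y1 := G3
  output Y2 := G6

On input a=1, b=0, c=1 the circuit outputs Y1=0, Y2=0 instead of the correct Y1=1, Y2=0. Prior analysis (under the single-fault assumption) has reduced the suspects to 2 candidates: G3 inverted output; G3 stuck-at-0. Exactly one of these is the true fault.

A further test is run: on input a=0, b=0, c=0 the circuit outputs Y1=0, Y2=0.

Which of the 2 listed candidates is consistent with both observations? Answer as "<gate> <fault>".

Evaluate each candidate on input a=0, b=0, c=0:
  G3 inverted output: G0=0, G1=1, G2=0, G3=1 [inverted output], G4=1, G5=0, G6=0 → Y1=1, Y2=0 — eliminated
  G3 stuck-at-0: G0=0, G1=1, G2=0, G3=0 [stuck-at-0], G4=0, G5=1, G6=0 → Y1=0, Y2=0 — matches
Only G3 stuck-at-0 reproduces the observed Y1=0, Y2=0.

G3 stuck-at-0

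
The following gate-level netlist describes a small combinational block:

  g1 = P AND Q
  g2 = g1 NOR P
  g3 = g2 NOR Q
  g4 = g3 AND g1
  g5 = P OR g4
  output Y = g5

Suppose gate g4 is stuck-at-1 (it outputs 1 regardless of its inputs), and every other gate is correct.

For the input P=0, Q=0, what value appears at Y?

1

Propagate with g4 forced: g1=0, g2=1, g3=0, g4=1 [stuck-at-1], g5=1.
So Y = 1. (Without the fault it would be 0.)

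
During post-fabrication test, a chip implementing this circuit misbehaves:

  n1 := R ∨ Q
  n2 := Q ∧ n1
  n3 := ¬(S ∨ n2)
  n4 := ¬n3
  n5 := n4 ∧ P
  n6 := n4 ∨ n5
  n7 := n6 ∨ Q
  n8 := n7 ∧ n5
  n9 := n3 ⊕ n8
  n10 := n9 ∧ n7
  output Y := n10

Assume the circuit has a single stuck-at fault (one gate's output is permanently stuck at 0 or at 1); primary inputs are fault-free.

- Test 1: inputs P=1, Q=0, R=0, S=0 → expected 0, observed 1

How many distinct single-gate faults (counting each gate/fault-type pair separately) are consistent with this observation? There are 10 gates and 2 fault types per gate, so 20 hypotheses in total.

5

Fault-free: n1=0, n2=0, n3=1, n4=0, n5=0, n6=0, n7=0, n8=0, n9=1, n10=0 → 0. Observed 1.
  n1: none of the 2 fault types match ✗
  n2: stuck-at-1 ✓; others ✗
  n3: stuck-at-0 ✓; others ✗
  n4: none of the 2 fault types match ✗
  n5: none of the 2 fault types match ✗
  n6: stuck-at-1 ✓; others ✗
  n7: stuck-at-1 ✓; others ✗
  n8: none of the 2 fault types match ✗
  n9: none of the 2 fault types match ✗
  n10: stuck-at-1 ✓; others ✗
Consistent faults: {n2 stuck-at-1, n3 stuck-at-0, n6 stuck-at-1, n7 stuck-at-1, n10 stuck-at-1} — 5 in all.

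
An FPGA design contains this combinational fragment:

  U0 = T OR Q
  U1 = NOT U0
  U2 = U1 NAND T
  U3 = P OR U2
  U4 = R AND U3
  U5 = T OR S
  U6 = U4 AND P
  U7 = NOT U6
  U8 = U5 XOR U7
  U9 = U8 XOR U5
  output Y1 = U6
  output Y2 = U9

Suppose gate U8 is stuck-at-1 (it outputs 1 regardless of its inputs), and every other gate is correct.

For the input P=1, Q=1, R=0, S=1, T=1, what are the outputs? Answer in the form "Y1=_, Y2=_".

Y1=0, Y2=0

Propagate with U8 forced: U0=1, U1=0, U2=1, U3=1, U4=0, U5=1, U6=0, U7=1, U8=1 [stuck-at-1], U9=0.
So the outputs are Y1=0, Y2=0. (Without the fault they would be Y1=0, Y2=1.)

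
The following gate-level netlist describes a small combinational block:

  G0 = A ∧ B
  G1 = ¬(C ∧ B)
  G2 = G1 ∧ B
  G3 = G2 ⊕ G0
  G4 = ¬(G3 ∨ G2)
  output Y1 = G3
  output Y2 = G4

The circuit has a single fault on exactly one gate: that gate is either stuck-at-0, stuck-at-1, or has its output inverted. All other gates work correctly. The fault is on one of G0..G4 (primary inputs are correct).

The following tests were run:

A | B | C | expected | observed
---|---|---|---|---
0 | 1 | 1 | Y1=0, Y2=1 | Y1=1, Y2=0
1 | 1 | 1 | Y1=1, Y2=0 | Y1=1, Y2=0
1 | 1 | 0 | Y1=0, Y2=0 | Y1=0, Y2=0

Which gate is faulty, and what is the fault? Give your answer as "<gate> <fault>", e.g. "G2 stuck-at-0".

G0 stuck-at-1

Fault-free values for test 1 (A=0, B=1, C=1): G0=0, G1=0, G2=0, G3=0, G4=1, giving Y1=0, Y2=1. Observed Y1=1, Y2=0.
Test 1: faults giving observed Y1=1, Y2=0 are {G0 stuck-at-1, G0 inverted output, G1 stuck-at-1, G1 inverted output, G2 stuck-at-1, G2 inverted output, G3 stuck-at-1, G3 inverted output}.
Test 2 (A=1, B=1, C=1): fault-free G0=1, G1=0, G2=0, G3=1, G4=0 → Y1=1, Y2=0; observed Y1=1, Y2=0. Eliminates G0 inverted output, G1 stuck-at-1, G1 inverted output, G2 stuck-at-1, G2 inverted output, G3 inverted output.
Test 3 (A=1, B=1, C=0): fault-free G0=1, G1=1, G2=1, G3=0, G4=0 → Y1=0, Y2=0; observed Y1=0, Y2=0. Eliminates G3 stuck-at-1.
Only G0 stuck-at-1 is consistent with every test.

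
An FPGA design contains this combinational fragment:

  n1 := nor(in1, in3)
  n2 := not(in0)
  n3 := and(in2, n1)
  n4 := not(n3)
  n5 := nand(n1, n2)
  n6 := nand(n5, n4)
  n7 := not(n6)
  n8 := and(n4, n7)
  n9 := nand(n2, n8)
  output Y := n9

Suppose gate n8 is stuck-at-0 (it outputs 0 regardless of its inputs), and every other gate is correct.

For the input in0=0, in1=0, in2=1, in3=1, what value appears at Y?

Propagate with n8 forced: n1=0, n2=1, n3=0, n4=1, n5=1, n6=0, n7=1, n8=0 [stuck-at-0], n9=1.
So Y = 1. (Without the fault it would be 0.)

1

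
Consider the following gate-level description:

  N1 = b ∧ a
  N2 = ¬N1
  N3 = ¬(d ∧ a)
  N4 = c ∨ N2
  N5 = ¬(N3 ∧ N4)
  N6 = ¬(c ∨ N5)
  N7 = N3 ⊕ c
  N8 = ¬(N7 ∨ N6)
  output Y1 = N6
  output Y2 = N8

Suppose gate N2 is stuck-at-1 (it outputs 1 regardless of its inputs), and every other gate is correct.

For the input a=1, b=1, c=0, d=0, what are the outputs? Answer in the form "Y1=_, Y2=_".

Y1=1, Y2=0

Propagate with N2 forced: N1=1, N2=1 [stuck-at-1], N3=1, N4=1, N5=0, N6=1, N7=1, N8=0.
So the outputs are Y1=1, Y2=0. (Without the fault they would be Y1=0, Y2=0.)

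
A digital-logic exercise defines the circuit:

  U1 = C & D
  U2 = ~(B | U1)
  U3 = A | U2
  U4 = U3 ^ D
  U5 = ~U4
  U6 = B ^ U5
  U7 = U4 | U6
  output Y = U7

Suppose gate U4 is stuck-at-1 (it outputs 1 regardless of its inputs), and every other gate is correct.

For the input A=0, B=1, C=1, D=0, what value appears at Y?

1

Propagate with U4 forced: U1=0, U2=0, U3=0, U4=1 [stuck-at-1], U5=0, U6=1, U7=1.
So Y = 1. (Without the fault it would be 0.)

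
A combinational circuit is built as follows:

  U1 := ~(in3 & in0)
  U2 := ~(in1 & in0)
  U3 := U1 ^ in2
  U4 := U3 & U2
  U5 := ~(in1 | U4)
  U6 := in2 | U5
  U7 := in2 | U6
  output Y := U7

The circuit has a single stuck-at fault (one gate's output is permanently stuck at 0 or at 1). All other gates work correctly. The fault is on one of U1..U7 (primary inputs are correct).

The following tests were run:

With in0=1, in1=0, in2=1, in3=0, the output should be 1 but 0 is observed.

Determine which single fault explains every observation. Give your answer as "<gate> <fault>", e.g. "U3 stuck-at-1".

Fault-free values for test 1 (in0=1, in1=0, in2=1, in3=0): U1=1, U2=1, U3=0, U4=0, U5=1, U6=1, U7=1, giving Y=1. Observed 0.
Test 1: faults giving observed 0 are {U7 stuck-at-0}.
Only U7 stuck-at-0 is consistent with every test.

U7 stuck-at-0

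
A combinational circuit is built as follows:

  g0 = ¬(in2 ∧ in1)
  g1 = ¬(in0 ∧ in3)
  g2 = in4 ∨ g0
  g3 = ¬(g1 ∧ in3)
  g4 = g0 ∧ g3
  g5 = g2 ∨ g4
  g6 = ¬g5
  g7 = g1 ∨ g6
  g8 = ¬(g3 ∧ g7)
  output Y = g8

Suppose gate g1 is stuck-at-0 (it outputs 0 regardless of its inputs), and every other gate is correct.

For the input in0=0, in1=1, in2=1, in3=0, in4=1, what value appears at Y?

1

Propagate with g1 forced: g0=0, g1=0 [stuck-at-0], g2=1, g3=1, g4=0, g5=1, g6=0, g7=0, g8=1.
So Y = 1. (Without the fault it would be 0.)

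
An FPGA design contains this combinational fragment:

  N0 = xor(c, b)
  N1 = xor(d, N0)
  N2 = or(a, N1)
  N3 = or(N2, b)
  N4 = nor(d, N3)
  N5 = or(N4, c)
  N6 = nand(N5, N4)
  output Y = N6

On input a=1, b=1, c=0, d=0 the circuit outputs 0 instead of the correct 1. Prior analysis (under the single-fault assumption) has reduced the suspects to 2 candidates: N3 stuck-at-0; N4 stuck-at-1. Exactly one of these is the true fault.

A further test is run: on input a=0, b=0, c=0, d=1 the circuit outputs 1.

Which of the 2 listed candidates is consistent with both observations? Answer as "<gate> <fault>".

N3 stuck-at-0

Evaluate each candidate on input a=0, b=0, c=0, d=1:
  N3 stuck-at-0: N0=0, N1=1, N2=1, N3=0 [stuck-at-0], N4=0, N5=0, N6=1 → 1 — matches
  N4 stuck-at-1: N0=0, N1=1, N2=1, N3=1, N4=1 [stuck-at-1], N5=1, N6=0 → 0 — eliminated
Only N3 stuck-at-0 reproduces the observed 1.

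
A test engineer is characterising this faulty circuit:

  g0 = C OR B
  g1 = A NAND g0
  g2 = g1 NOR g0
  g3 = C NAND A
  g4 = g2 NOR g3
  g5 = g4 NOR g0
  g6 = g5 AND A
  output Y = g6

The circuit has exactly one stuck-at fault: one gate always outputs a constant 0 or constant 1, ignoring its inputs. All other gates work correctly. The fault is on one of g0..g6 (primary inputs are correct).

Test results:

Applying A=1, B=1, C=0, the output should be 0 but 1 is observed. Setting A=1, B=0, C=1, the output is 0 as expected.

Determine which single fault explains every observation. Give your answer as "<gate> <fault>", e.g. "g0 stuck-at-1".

g0 stuck-at-0

Fault-free values for test 1 (A=1, B=1, C=0): g0=1, g1=0, g2=0, g3=1, g4=0, g5=0, g6=0, giving Y=0. Observed 1.
Test 1: faults giving observed 1 are {g0 stuck-at-0, g5 stuck-at-1, g6 stuck-at-1}.
Test 2 (A=1, B=0, C=1): fault-free g0=1, g1=0, g2=0, g3=0, g4=1, g5=0, g6=0 → 0; observed 0. Eliminates g5 stuck-at-1, g6 stuck-at-1.
Only g0 stuck-at-0 is consistent with every test.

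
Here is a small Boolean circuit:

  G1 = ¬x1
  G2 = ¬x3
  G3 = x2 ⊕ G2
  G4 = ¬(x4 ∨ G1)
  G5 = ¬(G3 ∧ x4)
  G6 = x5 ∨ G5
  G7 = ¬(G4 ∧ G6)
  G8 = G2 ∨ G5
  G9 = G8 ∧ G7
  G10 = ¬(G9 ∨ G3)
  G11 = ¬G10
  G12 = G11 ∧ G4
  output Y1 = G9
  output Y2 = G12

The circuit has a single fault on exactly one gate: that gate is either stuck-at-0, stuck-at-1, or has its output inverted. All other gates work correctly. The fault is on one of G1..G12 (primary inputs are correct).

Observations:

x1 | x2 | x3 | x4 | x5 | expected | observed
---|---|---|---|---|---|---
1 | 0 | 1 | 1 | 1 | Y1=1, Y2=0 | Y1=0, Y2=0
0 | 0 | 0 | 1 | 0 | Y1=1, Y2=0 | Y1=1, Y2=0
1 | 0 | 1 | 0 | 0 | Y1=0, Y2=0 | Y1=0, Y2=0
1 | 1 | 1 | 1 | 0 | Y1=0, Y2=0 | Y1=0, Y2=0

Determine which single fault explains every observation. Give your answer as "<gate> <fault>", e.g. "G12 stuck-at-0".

Fault-free values for test 1 (x1=1, x2=0, x3=1, x4=1, x5=1): G1=0, G2=0, G3=0, G4=0, G5=1, G6=1, G7=1, G8=1, G9=1, G10=0, G11=1, G12=0, giving Y1=1, Y2=0. Observed Y1=0, Y2=0.
Test 1: faults giving observed Y1=0, Y2=0 are {G3 stuck-at-1, G3 inverted output, G4 stuck-at-1, G4 inverted output, G5 stuck-at-0, G5 inverted output, G7 stuck-at-0, G7 inverted output, G8 stuck-at-0, G8 inverted output, G9 stuck-at-0, G9 inverted output}.
Test 2 (x1=0, x2=0, x3=0, x4=1, x5=0): fault-free G1=1, G2=1, G3=1, G4=0, G5=0, G6=0, G7=1, G8=1, G9=1, G10=0, G11=1, G12=0 → Y1=1, Y2=0; observed Y1=1, Y2=0. Eliminates G4 stuck-at-1, G4 inverted output, G7 stuck-at-0, G7 inverted output, G8 stuck-at-0, G8 inverted output, G9 stuck-at-0, G9 inverted output.
Test 3 (x1=1, x2=0, x3=1, x4=0, x5=0): fault-free G1=0, G2=0, G3=0, G4=1, G5=1, G6=1, G7=0, G8=1, G9=0, G10=1, G11=0, G12=0 → Y1=0, Y2=0; observed Y1=0, Y2=0. Eliminates G3 stuck-at-1, G3 inverted output.
Test 4 (x1=1, x2=1, x3=1, x4=1, x5=0): fault-free G1=0, G2=0, G3=1, G4=0, G5=0, G6=0, G7=1, G8=0, G9=0, G10=0, G11=1, G12=0 → Y1=0, Y2=0; observed Y1=0, Y2=0. Eliminates G5 inverted output.
Only G5 stuck-at-0 is consistent with every test.

G5 stuck-at-0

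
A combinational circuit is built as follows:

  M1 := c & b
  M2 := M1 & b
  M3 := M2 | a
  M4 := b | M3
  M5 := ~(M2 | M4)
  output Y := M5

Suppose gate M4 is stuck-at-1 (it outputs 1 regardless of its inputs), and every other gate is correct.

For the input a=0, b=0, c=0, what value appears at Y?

0

Propagate with M4 forced: M1=0, M2=0, M3=0, M4=1 [stuck-at-1], M5=0.
So Y = 0. (Without the fault it would be 1.)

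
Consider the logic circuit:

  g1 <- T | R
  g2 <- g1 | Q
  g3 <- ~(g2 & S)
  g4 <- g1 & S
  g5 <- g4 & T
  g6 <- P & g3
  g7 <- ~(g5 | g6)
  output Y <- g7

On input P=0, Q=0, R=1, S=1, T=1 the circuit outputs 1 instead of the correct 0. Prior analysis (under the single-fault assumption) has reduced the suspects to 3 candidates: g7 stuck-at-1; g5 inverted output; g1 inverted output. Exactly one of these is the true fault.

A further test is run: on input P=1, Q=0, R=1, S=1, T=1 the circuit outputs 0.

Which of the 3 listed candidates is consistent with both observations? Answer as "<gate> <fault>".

g1 inverted output

Evaluate each candidate on input P=1, Q=0, R=1, S=1, T=1:
  g7 stuck-at-1: g1=1, g2=1, g3=0, g4=1, g5=1, g6=0, g7=1 [stuck-at-1] → 1 — eliminated
  g5 inverted output: g1=1, g2=1, g3=0, g4=1, g5=0 [inverted output], g6=0, g7=1 → 1 — eliminated
  g1 inverted output: g1=0 [inverted output], g2=0, g3=1, g4=0, g5=0, g6=1, g7=0 → 0 — matches
Only g1 inverted output reproduces the observed 0.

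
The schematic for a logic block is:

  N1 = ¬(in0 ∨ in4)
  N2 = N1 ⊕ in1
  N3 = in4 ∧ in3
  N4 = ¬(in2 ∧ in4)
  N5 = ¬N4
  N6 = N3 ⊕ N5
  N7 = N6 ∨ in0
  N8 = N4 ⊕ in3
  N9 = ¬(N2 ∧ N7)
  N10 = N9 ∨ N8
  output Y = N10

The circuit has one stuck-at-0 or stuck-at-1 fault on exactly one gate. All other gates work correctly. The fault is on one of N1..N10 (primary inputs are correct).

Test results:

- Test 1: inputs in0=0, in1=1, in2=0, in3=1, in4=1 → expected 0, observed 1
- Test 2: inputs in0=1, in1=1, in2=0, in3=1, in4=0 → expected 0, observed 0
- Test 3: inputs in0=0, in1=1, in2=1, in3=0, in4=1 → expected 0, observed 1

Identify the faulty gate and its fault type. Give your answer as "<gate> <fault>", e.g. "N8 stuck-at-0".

N6 stuck-at-0

Fault-free values for test 1 (in0=0, in1=1, in2=0, in3=1, in4=1): N1=0, N2=1, N3=1, N4=1, N5=0, N6=1, N7=1, N8=0, N9=0, N10=0, giving Y=0. Observed 1.
Test 1: faults giving observed 1 are {N1 stuck-at-1, N2 stuck-at-0, N3 stuck-at-0, N4 stuck-at-0, N5 stuck-at-1, N6 stuck-at-0, N7 stuck-at-0, N8 stuck-at-1, N9 stuck-at-1, N10 stuck-at-1}.
Test 2 (in0=1, in1=1, in2=0, in3=1, in4=0): fault-free N1=0, N2=1, N3=0, N4=1, N5=0, N6=0, N7=1, N8=0, N9=0, N10=0 → 0; observed 0. Eliminates N1 stuck-at-1, N2 stuck-at-0, N4 stuck-at-0, N7 stuck-at-0, N8 stuck-at-1, N9 stuck-at-1, N10 stuck-at-1.
Test 3 (in0=0, in1=1, in2=1, in3=0, in4=1): fault-free N1=0, N2=1, N3=0, N4=0, N5=1, N6=1, N7=1, N8=0, N9=0, N10=0 → 0; observed 1. Eliminates N3 stuck-at-0, N5 stuck-at-1.
Only N6 stuck-at-0 is consistent with every test.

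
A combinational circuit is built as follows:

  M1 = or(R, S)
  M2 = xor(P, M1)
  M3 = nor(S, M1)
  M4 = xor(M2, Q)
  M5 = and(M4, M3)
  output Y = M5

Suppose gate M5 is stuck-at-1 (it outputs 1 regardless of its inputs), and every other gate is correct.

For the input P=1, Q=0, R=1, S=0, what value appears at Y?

Propagate with M5 forced: M1=1, M2=0, M3=0, M4=0, M5=1 [stuck-at-1].
So Y = 1. (Without the fault it would be 0.)

1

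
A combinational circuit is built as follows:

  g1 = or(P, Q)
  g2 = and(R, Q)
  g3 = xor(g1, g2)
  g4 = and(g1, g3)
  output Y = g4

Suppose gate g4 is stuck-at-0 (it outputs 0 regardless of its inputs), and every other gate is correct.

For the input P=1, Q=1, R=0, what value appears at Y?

Propagate with g4 forced: g1=1, g2=0, g3=1, g4=0 [stuck-at-0].
So Y = 0. (Without the fault it would be 1.)

0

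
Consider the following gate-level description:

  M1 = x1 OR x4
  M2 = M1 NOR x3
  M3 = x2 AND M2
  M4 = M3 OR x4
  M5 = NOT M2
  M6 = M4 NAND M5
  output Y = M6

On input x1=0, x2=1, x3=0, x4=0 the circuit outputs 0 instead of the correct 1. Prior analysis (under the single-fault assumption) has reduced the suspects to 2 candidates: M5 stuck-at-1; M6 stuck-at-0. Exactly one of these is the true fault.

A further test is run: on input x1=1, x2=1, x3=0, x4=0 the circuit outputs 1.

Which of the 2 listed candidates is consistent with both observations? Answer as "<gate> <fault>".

M5 stuck-at-1

Evaluate each candidate on input x1=1, x2=1, x3=0, x4=0:
  M5 stuck-at-1: M1=1, M2=0, M3=0, M4=0, M5=1 [stuck-at-1], M6=1 → 1 — matches
  M6 stuck-at-0: M1=1, M2=0, M3=0, M4=0, M5=1, M6=0 [stuck-at-0] → 0 — eliminated
Only M5 stuck-at-1 reproduces the observed 1.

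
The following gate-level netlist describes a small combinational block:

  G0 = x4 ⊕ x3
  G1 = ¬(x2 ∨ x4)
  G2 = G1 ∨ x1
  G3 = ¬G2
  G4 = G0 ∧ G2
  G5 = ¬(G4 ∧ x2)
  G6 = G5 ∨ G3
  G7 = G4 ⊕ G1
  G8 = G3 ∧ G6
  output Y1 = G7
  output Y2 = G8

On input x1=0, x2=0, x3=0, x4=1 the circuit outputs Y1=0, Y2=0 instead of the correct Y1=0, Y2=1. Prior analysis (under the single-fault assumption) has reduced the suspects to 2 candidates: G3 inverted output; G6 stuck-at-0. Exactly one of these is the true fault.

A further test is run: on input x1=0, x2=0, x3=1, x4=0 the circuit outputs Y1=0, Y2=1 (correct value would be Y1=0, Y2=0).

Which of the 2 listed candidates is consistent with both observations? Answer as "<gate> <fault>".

G3 inverted output

Evaluate each candidate on input x1=0, x2=0, x3=1, x4=0:
  G3 inverted output: G0=1, G1=1, G2=1, G3=1 [inverted output], G4=1, G5=1, G6=1, G7=0, G8=1 → Y1=0, Y2=1 — matches
  G6 stuck-at-0: G0=1, G1=1, G2=1, G3=0, G4=1, G5=1, G6=0 [stuck-at-0], G7=0, G8=0 → Y1=0, Y2=0 — eliminated
Only G3 inverted output reproduces the observed Y1=0, Y2=1.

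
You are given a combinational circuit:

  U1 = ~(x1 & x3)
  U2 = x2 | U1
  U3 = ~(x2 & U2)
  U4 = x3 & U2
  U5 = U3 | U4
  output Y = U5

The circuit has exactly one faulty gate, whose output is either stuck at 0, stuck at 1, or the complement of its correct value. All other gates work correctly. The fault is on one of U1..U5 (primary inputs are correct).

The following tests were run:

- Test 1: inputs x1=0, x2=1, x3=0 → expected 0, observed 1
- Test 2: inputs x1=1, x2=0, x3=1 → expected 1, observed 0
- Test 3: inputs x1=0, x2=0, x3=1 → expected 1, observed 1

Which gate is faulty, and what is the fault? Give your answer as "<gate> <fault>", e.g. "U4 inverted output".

Fault-free values for test 1 (x1=0, x2=1, x3=0): U1=1, U2=1, U3=0, U4=0, U5=0, giving Y=0. Observed 1.
Test 1: faults giving observed 1 are {U2 stuck-at-0, U2 inverted output, U3 stuck-at-1, U3 inverted output, U4 stuck-at-1, U4 inverted output, U5 stuck-at-1, U5 inverted output}.
Test 2 (x1=1, x2=0, x3=1): fault-free U1=0, U2=0, U3=1, U4=0, U5=1 → 1; observed 0. Eliminates U2 stuck-at-0, U2 inverted output, U3 stuck-at-1, U4 stuck-at-1, U4 inverted output, U5 stuck-at-1.
Test 3 (x1=0, x2=0, x3=1): fault-free U1=1, U2=1, U3=1, U4=1, U5=1 → 1; observed 1. Eliminates U5 inverted output.
Only U3 inverted output is consistent with every test.

U3 inverted output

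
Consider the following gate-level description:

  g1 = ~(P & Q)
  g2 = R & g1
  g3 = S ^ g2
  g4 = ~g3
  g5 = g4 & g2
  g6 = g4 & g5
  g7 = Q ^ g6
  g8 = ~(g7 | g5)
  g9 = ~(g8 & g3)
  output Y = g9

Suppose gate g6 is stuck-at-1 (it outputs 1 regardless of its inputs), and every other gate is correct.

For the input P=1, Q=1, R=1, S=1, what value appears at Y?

0

Propagate with g6 forced: g1=0, g2=0, g3=1, g4=0, g5=0, g6=1 [stuck-at-1], g7=0, g8=1, g9=0.
So Y = 0. (Without the fault it would be 1.)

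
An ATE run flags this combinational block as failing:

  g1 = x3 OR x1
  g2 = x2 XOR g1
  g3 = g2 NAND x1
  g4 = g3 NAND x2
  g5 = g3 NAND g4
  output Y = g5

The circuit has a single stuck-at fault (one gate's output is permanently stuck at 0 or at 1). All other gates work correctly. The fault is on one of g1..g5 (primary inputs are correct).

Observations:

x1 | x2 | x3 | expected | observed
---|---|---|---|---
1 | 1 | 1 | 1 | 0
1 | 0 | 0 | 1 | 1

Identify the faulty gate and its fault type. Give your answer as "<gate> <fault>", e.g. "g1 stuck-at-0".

g4 stuck-at-1

Fault-free values for test 1 (x1=1, x2=1, x3=1): g1=1, g2=0, g3=1, g4=0, g5=1, giving Y=1. Observed 0.
Test 1: faults giving observed 0 are {g4 stuck-at-1, g5 stuck-at-0}.
Test 2 (x1=1, x2=0, x3=0): fault-free g1=1, g2=1, g3=0, g4=1, g5=1 → 1; observed 1. Eliminates g5 stuck-at-0.
Only g4 stuck-at-1 is consistent with every test.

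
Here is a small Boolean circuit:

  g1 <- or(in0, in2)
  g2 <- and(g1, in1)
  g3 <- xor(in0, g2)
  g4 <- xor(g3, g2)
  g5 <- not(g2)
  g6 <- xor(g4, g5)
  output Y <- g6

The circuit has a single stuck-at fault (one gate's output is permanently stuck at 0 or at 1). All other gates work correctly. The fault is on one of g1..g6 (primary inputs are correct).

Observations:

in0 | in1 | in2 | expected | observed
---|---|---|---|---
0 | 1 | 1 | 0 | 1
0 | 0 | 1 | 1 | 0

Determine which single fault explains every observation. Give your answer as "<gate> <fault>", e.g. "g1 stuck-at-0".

g4 stuck-at-1

Fault-free values for test 1 (in0=0, in1=1, in2=1): g1=1, g2=1, g3=1, g4=0, g5=0, g6=0, giving Y=0. Observed 1.
Test 1: faults giving observed 1 are {g1 stuck-at-0, g2 stuck-at-0, g3 stuck-at-0, g4 stuck-at-1, g5 stuck-at-1, g6 stuck-at-1}.
Test 2 (in0=0, in1=0, in2=1): fault-free g1=1, g2=0, g3=0, g4=0, g5=1, g6=1 → 1; observed 0. Eliminates g1 stuck-at-0, g2 stuck-at-0, g3 stuck-at-0, g5 stuck-at-1, g6 stuck-at-1.
Only g4 stuck-at-1 is consistent with every test.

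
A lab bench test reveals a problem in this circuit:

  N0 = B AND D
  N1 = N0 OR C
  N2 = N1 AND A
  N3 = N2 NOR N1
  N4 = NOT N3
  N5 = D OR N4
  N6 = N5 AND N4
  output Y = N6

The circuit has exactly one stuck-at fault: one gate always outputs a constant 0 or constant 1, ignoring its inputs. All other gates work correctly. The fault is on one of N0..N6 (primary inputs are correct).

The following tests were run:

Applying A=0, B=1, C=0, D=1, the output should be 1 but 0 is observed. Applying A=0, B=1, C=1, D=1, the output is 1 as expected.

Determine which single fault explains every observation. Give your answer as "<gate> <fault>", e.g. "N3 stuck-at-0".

N0 stuck-at-0

Fault-free values for test 1 (A=0, B=1, C=0, D=1): N0=1, N1=1, N2=0, N3=0, N4=1, N5=1, N6=1, giving Y=1. Observed 0.
Test 1: faults giving observed 0 are {N0 stuck-at-0, N1 stuck-at-0, N3 stuck-at-1, N4 stuck-at-0, N5 stuck-at-0, N6 stuck-at-0}.
Test 2 (A=0, B=1, C=1, D=1): fault-free N0=1, N1=1, N2=0, N3=0, N4=1, N5=1, N6=1 → 1; observed 1. Eliminates N1 stuck-at-0, N3 stuck-at-1, N4 stuck-at-0, N5 stuck-at-0, N6 stuck-at-0.
Only N0 stuck-at-0 is consistent with every test.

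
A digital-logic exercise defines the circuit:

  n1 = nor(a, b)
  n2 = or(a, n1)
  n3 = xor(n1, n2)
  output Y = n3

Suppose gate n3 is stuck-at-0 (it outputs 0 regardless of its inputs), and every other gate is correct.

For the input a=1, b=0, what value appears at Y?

Propagate with n3 forced: n1=0, n2=1, n3=0 [stuck-at-0].
So Y = 0. (Without the fault it would be 1.)

0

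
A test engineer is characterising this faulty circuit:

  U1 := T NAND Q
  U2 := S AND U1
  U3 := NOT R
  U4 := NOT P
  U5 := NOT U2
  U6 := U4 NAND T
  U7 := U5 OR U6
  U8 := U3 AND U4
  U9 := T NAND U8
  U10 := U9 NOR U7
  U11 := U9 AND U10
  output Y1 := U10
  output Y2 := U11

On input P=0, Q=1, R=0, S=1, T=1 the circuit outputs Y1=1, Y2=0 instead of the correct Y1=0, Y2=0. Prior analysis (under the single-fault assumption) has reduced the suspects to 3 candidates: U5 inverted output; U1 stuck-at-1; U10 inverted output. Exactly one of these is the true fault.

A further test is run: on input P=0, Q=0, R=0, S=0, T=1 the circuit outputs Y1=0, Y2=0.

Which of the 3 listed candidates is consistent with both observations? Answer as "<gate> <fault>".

Evaluate each candidate on input P=0, Q=0, R=0, S=0, T=1:
  U5 inverted output: U1=1, U2=0, U3=1, U4=1, U5=0 [inverted output], U6=0, U7=0, U8=1, U9=0, U10=1, U11=0 → Y1=1, Y2=0 — eliminated
  U1 stuck-at-1: U1=1 [stuck-at-1], U2=0, U3=1, U4=1, U5=1, U6=0, U7=1, U8=1, U9=0, U10=0, U11=0 → Y1=0, Y2=0 — matches
  U10 inverted output: U1=1, U2=0, U3=1, U4=1, U5=1, U6=0, U7=1, U8=1, U9=0, U10=1 [inverted output], U11=0 → Y1=1, Y2=0 — eliminated
Only U1 stuck-at-1 reproduces the observed Y1=0, Y2=0.

U1 stuck-at-1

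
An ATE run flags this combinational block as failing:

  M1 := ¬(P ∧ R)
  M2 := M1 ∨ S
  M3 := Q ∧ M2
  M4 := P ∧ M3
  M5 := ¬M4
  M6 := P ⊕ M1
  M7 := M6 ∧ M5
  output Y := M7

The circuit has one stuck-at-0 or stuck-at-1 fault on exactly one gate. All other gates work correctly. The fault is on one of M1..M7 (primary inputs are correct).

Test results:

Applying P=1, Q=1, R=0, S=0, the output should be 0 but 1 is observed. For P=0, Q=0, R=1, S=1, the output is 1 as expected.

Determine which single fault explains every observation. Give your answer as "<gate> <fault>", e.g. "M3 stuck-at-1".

M7 stuck-at-1

Fault-free values for test 1 (P=1, Q=1, R=0, S=0): M1=1, M2=1, M3=1, M4=1, M5=0, M6=0, M7=0, giving Y=0. Observed 1.
Test 1: faults giving observed 1 are {M1 stuck-at-0, M7 stuck-at-1}.
Test 2 (P=0, Q=0, R=1, S=1): fault-free M1=1, M2=1, M3=0, M4=0, M5=1, M6=1, M7=1 → 1; observed 1. Eliminates M1 stuck-at-0.
Only M7 stuck-at-1 is consistent with every test.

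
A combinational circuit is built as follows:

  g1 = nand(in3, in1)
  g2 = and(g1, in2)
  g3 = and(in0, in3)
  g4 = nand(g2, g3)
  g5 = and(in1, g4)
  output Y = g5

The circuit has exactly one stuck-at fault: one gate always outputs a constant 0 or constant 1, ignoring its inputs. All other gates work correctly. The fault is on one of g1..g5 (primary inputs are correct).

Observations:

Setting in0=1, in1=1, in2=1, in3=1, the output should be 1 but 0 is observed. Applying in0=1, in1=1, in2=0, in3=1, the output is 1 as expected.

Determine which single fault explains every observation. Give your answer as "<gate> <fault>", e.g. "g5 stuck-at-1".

Fault-free values for test 1 (in0=1, in1=1, in2=1, in3=1): g1=0, g2=0, g3=1, g4=1, g5=1, giving Y=1. Observed 0.
Test 1: faults giving observed 0 are {g1 stuck-at-1, g2 stuck-at-1, g4 stuck-at-0, g5 stuck-at-0}.
Test 2 (in0=1, in1=1, in2=0, in3=1): fault-free g1=0, g2=0, g3=1, g4=1, g5=1 → 1; observed 1. Eliminates g2 stuck-at-1, g4 stuck-at-0, g5 stuck-at-0.
Only g1 stuck-at-1 is consistent with every test.

g1 stuck-at-1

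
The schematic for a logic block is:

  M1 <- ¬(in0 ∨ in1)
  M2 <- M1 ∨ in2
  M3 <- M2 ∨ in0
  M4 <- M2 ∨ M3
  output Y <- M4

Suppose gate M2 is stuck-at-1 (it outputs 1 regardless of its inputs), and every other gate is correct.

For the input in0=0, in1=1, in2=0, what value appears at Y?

Propagate with M2 forced: M1=0, M2=1 [stuck-at-1], M3=1, M4=1.
So Y = 1. (Without the fault it would be 0.)

1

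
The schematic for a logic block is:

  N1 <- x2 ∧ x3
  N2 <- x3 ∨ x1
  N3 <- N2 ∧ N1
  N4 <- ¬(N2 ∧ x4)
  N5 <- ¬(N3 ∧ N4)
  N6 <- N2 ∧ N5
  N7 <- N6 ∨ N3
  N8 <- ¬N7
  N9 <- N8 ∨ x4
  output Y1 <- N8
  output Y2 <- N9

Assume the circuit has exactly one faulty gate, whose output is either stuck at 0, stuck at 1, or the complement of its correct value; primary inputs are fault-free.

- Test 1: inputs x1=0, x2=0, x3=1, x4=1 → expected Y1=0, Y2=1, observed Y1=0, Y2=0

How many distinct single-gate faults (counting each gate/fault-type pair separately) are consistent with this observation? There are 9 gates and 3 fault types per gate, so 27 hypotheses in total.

Fault-free: N1=0, N2=1, N3=0, N4=0, N5=1, N6=1, N7=1, N8=0, N9=1 → Y1=0, Y2=1. Observed Y1=0, Y2=0.
  N1: none of the 3 fault types match ✗
  N2: none of the 3 fault types match ✗
  N3: none of the 3 fault types match ✗
  N4: none of the 3 fault types match ✗
  N5: none of the 3 fault types match ✗
  N6: none of the 3 fault types match ✗
  N7: none of the 3 fault types match ✗
  N8: none of the 3 fault types match ✗
  N9: stuck-at-0, inverted output ✓; others ✗
Consistent faults: {N9 stuck-at-0, N9 inverted output} — 2 in all.

2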